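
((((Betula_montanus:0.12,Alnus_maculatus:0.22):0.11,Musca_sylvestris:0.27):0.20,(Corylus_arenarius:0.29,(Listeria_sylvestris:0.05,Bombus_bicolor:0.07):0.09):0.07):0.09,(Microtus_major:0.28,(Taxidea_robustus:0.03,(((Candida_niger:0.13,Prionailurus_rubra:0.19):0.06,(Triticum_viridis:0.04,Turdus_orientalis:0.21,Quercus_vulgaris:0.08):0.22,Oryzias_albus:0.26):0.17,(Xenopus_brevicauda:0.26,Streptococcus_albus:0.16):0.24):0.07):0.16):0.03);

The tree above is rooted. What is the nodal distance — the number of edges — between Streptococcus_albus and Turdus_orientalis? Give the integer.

The MRCA of Streptococcus_albus and Turdus_orientalis is the node subtending (((Candida_niger,Prionailurus_rubra),(Triticum_viridis,Turdus_orientalis,Quercus_vulgaris),Oryzias_albus),(Xenopus_brevicauda,Streptococcus_albus)).
From Streptococcus_albus up to that node: 2 branches. From Turdus_orientalis up to the same node: 3 branches. Total: 2 + 3 = 5.

5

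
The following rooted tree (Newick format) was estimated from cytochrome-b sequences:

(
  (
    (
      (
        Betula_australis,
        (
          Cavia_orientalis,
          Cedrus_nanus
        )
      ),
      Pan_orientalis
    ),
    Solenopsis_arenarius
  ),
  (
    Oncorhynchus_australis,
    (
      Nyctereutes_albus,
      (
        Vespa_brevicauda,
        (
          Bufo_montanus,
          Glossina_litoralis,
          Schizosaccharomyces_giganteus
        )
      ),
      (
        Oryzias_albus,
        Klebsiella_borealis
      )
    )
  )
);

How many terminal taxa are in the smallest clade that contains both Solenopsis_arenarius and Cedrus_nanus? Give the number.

The MRCA of Solenopsis_arenarius and Cedrus_nanus is the node subtending (((Betula_australis,(Cavia_orientalis,Cedrus_nanus)),Pan_orientalis),Solenopsis_arenarius).
That clade contains 5 terminal taxa: Betula_australis, Cavia_orientalis, Cedrus_nanus, Pan_orientalis, Solenopsis_arenarius.

5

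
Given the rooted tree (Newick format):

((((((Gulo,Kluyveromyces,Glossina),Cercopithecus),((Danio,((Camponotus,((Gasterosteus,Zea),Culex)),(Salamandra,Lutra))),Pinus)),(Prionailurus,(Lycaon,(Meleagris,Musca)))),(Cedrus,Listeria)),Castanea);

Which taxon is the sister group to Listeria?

Listeria attaches to the tree at the node subtending (Cedrus,Listeria).
The other lineage descending from that same node — the sister group — is the single tip Cedrus.

Cedrus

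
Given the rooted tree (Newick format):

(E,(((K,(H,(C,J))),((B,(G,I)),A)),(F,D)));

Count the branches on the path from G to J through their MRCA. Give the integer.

8

The MRCA of G and J is the node subtending ((K,(H,(C,J))),((B,(G,I)),A)).
From G up to that node: 4 branches. From J up to the same node: 4 branches. Total: 4 + 4 = 8.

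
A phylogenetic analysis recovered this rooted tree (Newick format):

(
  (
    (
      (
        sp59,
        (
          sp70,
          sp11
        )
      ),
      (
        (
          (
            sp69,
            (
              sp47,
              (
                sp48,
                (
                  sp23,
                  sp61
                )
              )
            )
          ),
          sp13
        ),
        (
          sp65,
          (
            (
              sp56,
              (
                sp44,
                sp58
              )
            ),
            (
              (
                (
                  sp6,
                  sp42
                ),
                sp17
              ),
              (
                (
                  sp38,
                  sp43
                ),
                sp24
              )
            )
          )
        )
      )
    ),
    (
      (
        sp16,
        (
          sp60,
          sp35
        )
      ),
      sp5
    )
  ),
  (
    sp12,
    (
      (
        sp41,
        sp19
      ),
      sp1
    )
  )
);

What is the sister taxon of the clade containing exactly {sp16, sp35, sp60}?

The clade containing exactly {sp16, sp35, sp60} attaches to the tree at the node subtending ((sp16,(sp60,sp35)),sp5).
The other lineage descending from that same node — the sister group — is the single tip sp5.

sp5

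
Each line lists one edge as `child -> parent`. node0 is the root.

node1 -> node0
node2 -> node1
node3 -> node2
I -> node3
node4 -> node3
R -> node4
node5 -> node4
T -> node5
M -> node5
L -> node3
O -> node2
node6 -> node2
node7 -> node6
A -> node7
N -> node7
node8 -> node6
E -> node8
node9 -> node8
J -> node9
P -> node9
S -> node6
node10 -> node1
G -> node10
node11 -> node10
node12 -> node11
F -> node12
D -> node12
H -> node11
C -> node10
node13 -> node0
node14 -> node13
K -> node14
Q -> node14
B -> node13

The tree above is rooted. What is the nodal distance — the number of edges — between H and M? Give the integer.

8

The MRCA of H and M is the node subtending (((I,(R,(T,M)),L),O,((A,N),(E,(J,P)),S)),(G,((F,D),H),C)).
From H up to that node: 3 branches. From M up to the same node: 5 branches. Total: 3 + 5 = 8.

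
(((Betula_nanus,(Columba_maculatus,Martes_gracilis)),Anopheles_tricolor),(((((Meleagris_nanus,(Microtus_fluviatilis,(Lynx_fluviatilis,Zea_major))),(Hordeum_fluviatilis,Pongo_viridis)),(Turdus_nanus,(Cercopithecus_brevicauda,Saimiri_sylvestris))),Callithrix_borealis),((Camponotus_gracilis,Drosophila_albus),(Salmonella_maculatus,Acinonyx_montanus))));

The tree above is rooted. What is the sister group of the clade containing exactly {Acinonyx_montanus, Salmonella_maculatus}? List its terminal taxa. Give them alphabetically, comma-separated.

Camponotus_gracilis, Drosophila_albus

The clade containing exactly {Acinonyx_montanus, Salmonella_maculatus} attaches to the tree at the node subtending ((Camponotus_gracilis,Drosophila_albus),(Salmonella_maculatus,Acinonyx_montanus)).
The other lineage descending from that same node — the sister group — is (Camponotus_gracilis,Drosophila_albus); its 2 tips in alphabetical order are the answer.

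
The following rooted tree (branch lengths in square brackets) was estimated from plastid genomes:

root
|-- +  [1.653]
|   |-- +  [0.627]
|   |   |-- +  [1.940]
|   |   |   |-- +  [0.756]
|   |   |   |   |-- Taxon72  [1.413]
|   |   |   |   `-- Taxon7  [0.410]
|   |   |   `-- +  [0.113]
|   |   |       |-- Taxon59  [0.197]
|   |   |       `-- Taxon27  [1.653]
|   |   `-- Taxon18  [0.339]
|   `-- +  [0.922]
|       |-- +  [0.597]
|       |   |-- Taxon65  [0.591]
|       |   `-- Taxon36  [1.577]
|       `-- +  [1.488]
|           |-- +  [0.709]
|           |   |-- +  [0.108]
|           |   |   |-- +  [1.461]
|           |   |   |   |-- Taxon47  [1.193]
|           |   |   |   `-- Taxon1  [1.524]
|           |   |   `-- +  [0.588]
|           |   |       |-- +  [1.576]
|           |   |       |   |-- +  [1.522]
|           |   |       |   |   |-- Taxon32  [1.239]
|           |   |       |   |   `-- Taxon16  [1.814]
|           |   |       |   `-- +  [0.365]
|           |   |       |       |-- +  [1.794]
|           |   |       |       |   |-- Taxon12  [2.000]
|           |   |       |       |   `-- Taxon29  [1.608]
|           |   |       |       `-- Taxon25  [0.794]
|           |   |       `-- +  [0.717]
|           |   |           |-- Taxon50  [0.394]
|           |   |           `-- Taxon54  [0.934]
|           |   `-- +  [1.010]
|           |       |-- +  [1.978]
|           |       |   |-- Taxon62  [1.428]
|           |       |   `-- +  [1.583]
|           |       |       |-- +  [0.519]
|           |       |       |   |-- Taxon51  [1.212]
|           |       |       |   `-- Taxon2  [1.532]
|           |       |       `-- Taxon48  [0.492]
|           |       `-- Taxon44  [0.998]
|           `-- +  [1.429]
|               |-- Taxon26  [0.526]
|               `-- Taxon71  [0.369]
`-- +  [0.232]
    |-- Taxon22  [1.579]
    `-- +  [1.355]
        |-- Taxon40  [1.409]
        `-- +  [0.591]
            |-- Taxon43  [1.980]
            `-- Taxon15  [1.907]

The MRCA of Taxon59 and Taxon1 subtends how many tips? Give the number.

23

The MRCA of Taxon59 and Taxon1 is the node subtending ((((Taxon72,Taxon7),(Taxon59,Taxon27)),Taxon18),((Taxon65,Taxon36),((((Taxon47,Taxon1),(((Taxon32,Taxon16),((Taxon12,Taxon29),Taxon25)),(Taxon50,Taxon54))),((Taxon62,((Taxon51,Taxon2),Taxon48)),Taxon44)),(Taxon26,Taxon71)))).
That clade contains 23 terminal taxa: Taxon1, Taxon12, Taxon16, Taxon18, Taxon2, Taxon25, Taxon26, Taxon27, Taxon29, Taxon32, Taxon36, Taxon44, Taxon47, Taxon48, Taxon50, Taxon51, Taxon54, Taxon59, Taxon62, Taxon65, Taxon7, Taxon71, Taxon72.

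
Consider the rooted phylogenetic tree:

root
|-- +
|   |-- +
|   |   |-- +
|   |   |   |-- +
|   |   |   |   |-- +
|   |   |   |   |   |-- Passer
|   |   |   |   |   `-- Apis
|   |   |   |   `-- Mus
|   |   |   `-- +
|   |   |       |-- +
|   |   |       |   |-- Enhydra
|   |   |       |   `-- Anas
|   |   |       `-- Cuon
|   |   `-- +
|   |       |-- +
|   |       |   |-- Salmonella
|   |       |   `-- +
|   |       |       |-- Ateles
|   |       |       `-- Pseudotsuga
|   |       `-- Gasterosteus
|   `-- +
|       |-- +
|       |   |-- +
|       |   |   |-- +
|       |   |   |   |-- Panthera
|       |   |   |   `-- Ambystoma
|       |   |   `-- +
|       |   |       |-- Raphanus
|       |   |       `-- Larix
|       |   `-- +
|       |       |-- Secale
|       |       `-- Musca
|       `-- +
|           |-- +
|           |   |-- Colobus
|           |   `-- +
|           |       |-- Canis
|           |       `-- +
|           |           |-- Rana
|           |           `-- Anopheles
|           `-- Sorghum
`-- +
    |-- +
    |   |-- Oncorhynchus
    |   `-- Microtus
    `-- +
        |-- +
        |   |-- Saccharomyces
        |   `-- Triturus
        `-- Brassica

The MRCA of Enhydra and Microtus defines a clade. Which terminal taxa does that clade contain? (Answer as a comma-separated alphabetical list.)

Tracing Enhydra: it sits inside (Enhydra,Anas).
Tracing Microtus: it sits inside (Oncorhynchus,Microtus).
The smallest clade enclosing both is the whole tree (their MRCA is the root), so the answer is all 26 tips in alphabetical order.

Ambystoma, Anas, Anopheles, Apis, Ateles, Brassica, Canis, Colobus, Cuon, Enhydra, Gasterosteus, Larix, Microtus, Mus, Musca, Oncorhynchus, Panthera, Passer, Pseudotsuga, Rana, Raphanus, Saccharomyces, Salmonella, Secale, Sorghum, Triturus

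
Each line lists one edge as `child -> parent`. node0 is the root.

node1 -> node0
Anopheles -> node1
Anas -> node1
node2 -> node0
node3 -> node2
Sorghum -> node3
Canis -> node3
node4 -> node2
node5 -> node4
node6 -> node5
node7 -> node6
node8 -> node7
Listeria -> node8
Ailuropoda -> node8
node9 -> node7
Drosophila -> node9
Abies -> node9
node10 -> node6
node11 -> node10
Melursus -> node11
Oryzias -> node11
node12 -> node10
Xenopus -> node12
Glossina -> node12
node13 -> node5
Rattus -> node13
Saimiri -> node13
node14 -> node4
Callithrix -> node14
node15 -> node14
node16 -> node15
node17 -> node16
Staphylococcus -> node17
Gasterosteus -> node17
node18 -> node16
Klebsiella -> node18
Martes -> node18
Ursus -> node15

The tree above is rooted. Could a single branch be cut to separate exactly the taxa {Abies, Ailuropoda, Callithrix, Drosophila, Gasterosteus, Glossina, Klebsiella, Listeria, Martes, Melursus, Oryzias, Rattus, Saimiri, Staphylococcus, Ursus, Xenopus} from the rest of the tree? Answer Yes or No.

The most recent common ancestor of these taxa subtends (((((Listeria,Ailuropoda),(Drosophila,Abies)),((Melursus,Oryzias),(Xenopus,Glossina))),(Rattus,Saimiri)),(Callithrix,(((Staphylococcus,Gasterosteus),(Klebsiella,Martes)),Ursus))).
That clade has exactly 16 tips — every listed taxon and nothing else — so the group is monophyletic.

Yes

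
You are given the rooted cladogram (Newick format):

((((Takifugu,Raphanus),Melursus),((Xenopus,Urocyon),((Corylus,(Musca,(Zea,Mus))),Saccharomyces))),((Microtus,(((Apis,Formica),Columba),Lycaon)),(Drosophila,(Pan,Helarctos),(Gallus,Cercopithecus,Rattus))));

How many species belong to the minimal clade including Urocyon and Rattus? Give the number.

The MRCA of Urocyon and Rattus is the root, so the clade is the entire tree.
That clade contains 21 terminal taxa: Apis, Cercopithecus, Columba, Corylus, Drosophila, Formica, Gallus, Helarctos, Lycaon, Melursus, Microtus, Mus, Musca, Pan, Raphanus, Rattus, Saccharomyces, Takifugu, Urocyon, Xenopus, Zea.

21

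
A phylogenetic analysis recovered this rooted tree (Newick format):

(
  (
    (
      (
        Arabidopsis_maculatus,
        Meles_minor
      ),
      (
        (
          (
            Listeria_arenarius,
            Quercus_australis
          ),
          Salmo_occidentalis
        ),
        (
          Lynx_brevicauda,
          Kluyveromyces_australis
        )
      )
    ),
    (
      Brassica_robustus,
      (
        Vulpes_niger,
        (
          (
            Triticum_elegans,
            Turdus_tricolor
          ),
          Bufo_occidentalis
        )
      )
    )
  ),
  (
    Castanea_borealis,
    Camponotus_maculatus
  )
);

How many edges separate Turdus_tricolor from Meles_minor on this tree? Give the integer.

8

The MRCA of Turdus_tricolor and Meles_minor is the node subtending (((Arabidopsis_maculatus,Meles_minor),(((Listeria_arenarius,Quercus_australis),Salmo_occidentalis),(Lynx_brevicauda,Kluyveromyces_australis))),(Brassica_robustus,(Vulpes_niger,((Triticum_elegans,Turdus_tricolor),Bufo_occidentalis)))).
From Turdus_tricolor up to that node: 5 branches. From Meles_minor up to the same node: 3 branches. Total: 5 + 3 = 8.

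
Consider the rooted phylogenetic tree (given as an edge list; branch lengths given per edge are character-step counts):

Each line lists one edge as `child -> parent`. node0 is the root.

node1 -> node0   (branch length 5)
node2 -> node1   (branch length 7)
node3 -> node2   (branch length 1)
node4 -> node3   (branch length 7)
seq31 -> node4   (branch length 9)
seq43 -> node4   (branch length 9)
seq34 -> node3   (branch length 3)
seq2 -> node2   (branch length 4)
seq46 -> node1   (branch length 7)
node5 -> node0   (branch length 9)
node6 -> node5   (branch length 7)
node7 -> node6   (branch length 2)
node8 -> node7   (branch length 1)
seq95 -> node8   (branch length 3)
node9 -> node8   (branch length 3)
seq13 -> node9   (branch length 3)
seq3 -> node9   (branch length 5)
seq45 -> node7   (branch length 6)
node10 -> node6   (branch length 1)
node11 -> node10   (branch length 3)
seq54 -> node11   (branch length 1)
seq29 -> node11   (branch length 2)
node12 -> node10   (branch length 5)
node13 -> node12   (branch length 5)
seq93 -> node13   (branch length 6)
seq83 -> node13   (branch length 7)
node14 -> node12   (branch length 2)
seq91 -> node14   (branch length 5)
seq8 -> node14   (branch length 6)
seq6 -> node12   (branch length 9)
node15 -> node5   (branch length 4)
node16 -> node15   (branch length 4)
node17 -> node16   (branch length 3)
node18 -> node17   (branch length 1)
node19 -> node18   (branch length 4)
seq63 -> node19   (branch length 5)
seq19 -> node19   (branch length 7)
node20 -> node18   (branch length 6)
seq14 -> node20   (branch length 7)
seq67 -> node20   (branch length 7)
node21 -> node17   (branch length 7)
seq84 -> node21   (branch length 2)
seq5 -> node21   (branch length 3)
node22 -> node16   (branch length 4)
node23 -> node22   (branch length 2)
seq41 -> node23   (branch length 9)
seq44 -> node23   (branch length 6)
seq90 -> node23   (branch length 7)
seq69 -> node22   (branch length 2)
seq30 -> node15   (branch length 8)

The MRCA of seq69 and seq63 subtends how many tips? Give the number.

10

The MRCA of seq69 and seq63 is the node subtending ((((seq63,seq19),(seq14,seq67)),(seq84,seq5)),((seq41,seq44,seq90),seq69)).
That clade contains 10 terminal taxa: seq14, seq19, seq41, seq44, seq5, seq63, seq67, seq69, seq84, seq90.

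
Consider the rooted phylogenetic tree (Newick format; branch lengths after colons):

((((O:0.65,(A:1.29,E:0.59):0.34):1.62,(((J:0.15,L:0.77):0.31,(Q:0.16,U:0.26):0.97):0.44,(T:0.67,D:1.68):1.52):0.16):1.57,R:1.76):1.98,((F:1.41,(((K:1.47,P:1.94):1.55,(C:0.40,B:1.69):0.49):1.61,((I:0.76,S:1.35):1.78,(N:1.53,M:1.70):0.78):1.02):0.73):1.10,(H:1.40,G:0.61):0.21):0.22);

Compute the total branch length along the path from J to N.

The path runs J → … → MRCA → … → N; the MRCA is the root of the tree.
Branch lengths along that path: 0.15 + 0.31 + 0.44 + 0.16 + 1.57 + 1.98 + 0.22 + 1.10 + 0.73 + 1.02 + 0.78 + 1.53 = 9.99.

9.99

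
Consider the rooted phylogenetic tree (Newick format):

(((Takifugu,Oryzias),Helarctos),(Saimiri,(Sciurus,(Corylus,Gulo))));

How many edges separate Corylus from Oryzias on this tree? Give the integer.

7

The MRCA of Corylus and Oryzias is the root of the tree.
From Corylus up to that node: 4 branches. From Oryzias up to the same node: 3 branches. Total: 4 + 3 = 7.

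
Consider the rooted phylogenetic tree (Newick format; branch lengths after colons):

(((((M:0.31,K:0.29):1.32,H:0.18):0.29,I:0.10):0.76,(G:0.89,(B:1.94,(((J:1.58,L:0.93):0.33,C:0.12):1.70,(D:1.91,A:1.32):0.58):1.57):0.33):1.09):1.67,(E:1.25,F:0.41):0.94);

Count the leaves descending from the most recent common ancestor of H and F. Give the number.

13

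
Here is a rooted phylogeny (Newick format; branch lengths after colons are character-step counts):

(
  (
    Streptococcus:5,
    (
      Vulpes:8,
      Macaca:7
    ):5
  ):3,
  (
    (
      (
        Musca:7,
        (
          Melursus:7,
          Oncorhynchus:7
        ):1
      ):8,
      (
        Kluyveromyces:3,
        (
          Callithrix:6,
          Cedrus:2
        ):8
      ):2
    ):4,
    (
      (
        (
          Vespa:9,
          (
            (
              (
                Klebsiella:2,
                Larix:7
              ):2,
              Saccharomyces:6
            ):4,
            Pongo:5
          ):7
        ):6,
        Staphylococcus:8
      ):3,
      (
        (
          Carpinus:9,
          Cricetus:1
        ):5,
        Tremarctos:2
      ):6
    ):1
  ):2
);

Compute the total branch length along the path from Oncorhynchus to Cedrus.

28

The path runs Oncorhynchus → … → MRCA → … → Cedrus; the MRCA is the node subtending ((Musca,(Melursus,Oncorhynchus)),(Kluyveromyces,(Callithrix,Cedrus))).
Branch lengths along that path: 7 + 1 + 8 + 2 + 8 + 2 = 28.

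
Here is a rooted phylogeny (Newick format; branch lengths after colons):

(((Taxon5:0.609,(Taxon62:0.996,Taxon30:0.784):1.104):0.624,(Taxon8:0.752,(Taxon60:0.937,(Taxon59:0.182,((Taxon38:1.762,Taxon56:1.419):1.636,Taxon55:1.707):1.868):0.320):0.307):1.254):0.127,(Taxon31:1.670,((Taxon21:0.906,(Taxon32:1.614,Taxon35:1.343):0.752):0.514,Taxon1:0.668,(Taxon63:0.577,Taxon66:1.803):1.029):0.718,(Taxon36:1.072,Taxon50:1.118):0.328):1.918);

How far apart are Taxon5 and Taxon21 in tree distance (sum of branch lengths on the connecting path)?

The path runs Taxon5 → … → MRCA → … → Taxon21; the MRCA is the root of the tree.
Branch lengths along that path: 0.609 + 0.624 + 0.127 + 1.918 + 0.718 + 0.514 + 0.906 = 5.416.

5.416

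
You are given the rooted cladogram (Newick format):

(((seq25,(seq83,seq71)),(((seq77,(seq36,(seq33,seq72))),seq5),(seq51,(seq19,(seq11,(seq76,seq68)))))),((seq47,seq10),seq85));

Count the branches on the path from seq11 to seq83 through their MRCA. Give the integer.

8

The MRCA of seq11 and seq83 is the node subtending ((seq25,(seq83,seq71)),(((seq77,(seq36,(seq33,seq72))),seq5),(seq51,(seq19,(seq11,(seq76,seq68)))))).
From seq11 up to that node: 5 branches. From seq83 up to the same node: 3 branches. Total: 5 + 3 = 8.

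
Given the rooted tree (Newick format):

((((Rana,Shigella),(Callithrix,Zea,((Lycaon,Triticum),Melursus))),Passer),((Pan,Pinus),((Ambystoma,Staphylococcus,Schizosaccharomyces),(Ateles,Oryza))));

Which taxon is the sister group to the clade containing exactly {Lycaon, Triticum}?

The clade containing exactly {Lycaon, Triticum} attaches to the tree at the node subtending ((Lycaon,Triticum),Melursus).
The other lineage descending from that same node — the sister group — is the single tip Melursus.

Melursus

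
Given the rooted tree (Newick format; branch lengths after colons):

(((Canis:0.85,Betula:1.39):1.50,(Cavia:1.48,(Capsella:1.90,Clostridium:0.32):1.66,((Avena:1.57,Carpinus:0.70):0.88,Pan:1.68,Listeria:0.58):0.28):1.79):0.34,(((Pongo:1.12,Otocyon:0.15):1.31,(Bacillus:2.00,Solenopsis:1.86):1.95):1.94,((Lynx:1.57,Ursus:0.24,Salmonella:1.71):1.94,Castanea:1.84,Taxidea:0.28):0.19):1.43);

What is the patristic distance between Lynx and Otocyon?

7.10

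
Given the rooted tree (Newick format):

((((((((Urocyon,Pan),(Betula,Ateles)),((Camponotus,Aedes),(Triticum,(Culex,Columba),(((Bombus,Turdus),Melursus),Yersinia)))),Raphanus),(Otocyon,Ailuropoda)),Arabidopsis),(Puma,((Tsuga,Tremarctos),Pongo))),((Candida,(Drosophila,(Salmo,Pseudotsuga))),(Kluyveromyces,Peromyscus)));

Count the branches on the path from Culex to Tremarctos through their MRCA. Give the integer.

12

The MRCA of Culex and Tremarctos is the node subtending (((((((Urocyon,Pan),(Betula,Ateles)),((Camponotus,Aedes),(Triticum,(Culex,Columba),(((Bombus,Turdus),Melursus),Yersinia)))),Raphanus),(Otocyon,Ailuropoda)),Arabidopsis),(Puma,((Tsuga,Tremarctos),Pongo))).
From Culex up to that node: 8 branches. From Tremarctos up to the same node: 4 branches. Total: 8 + 4 = 12.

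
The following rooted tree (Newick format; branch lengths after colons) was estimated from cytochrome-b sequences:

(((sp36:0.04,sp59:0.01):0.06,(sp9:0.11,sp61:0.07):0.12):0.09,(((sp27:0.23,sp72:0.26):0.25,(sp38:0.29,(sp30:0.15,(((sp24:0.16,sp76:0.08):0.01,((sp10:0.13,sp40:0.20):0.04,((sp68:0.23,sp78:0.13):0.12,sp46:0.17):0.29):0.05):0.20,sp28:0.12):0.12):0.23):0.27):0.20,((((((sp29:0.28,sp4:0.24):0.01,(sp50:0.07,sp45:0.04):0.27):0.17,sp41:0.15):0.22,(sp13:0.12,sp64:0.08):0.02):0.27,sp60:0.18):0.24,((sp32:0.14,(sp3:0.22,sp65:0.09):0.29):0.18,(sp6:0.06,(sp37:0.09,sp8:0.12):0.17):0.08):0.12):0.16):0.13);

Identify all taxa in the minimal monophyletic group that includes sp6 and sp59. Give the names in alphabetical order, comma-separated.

Tracing sp6: it sits inside (sp6,(sp37,sp8)).
Tracing sp59: it sits inside (sp36,sp59).
The smallest clade enclosing both is the whole tree (their MRCA is the root), so the answer is all 30 tips in alphabetical order.

sp10, sp13, sp24, sp27, sp28, sp29, sp3, sp30, sp32, sp36, sp37, sp38, sp4, sp40, sp41, sp45, sp46, sp50, sp59, sp6, sp60, sp61, sp64, sp65, sp68, sp72, sp76, sp78, sp8, sp9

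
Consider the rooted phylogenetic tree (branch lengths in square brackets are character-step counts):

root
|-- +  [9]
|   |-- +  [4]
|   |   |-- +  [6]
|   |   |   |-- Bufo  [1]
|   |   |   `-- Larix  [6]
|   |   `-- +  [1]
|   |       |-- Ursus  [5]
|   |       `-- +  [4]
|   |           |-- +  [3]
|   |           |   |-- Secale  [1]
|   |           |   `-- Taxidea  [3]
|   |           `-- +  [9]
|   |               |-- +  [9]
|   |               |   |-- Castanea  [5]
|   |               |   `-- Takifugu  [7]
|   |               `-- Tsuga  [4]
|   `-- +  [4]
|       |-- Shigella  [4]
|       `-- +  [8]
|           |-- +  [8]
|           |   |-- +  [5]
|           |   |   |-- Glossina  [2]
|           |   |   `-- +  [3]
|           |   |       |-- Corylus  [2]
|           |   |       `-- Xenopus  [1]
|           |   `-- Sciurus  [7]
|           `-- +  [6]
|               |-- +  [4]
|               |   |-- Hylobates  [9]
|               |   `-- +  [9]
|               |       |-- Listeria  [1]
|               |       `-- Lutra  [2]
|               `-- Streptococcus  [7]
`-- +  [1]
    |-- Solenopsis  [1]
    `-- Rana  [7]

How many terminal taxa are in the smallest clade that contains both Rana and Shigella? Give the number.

The MRCA of Rana and Shigella is the root, so the clade is the entire tree.
That clade contains 19 terminal taxa: Bufo, Castanea, Corylus, Glossina, Hylobates, Larix, Listeria, Lutra, Rana, Sciurus, Secale, Shigella, Solenopsis, Streptococcus, Takifugu, Taxidea, Tsuga, Ursus, Xenopus.

19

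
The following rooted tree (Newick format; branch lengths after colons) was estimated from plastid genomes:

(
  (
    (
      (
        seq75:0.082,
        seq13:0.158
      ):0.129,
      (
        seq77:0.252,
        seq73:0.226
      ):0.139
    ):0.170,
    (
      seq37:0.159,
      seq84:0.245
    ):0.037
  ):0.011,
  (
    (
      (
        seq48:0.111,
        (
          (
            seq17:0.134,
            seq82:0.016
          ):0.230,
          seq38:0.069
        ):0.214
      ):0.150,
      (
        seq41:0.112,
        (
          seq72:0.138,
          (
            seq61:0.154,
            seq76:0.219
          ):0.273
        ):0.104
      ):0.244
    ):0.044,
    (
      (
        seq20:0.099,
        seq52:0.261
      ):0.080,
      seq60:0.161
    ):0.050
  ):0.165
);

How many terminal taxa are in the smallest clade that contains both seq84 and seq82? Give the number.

17

The MRCA of seq84 and seq82 is the root, so the clade is the entire tree.
That clade contains 17 terminal taxa: seq13, seq17, seq20, seq37, seq38, seq41, seq48, seq52, seq60, seq61, seq72, seq73, seq75, seq76, seq77, seq82, seq84.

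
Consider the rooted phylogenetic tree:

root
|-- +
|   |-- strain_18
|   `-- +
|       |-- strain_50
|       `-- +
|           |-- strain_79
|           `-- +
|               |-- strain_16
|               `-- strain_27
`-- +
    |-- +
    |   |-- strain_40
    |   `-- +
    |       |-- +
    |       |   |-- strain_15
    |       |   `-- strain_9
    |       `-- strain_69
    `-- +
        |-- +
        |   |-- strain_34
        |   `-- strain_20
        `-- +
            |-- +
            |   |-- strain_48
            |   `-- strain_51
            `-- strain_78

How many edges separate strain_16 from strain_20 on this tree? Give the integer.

9

The MRCA of strain_16 and strain_20 is the root of the tree.
From strain_16 up to that node: 5 branches. From strain_20 up to the same node: 4 branches. Total: 5 + 4 = 9.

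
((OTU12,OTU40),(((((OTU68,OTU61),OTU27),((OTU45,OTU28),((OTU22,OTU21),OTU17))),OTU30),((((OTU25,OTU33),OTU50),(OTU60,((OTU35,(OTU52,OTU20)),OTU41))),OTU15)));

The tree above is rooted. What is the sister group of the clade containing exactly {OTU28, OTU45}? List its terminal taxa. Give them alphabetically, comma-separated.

OTU17, OTU21, OTU22

The clade containing exactly {OTU28, OTU45} attaches to the tree at the node subtending ((OTU45,OTU28),((OTU22,OTU21),OTU17)).
The other lineage descending from that same node — the sister group — is ((OTU22,OTU21),OTU17); its 3 tips in alphabetical order are the answer.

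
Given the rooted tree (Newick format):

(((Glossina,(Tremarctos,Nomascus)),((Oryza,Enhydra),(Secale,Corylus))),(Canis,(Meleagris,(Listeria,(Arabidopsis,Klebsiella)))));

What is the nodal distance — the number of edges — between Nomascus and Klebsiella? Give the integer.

The MRCA of Nomascus and Klebsiella is the root of the tree.
From Nomascus up to that node: 4 branches. From Klebsiella up to the same node: 5 branches. Total: 4 + 5 = 9.

9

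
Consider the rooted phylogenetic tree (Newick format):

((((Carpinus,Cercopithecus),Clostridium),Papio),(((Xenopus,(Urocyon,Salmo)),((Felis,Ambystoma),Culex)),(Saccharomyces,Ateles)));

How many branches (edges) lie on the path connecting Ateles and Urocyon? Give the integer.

The MRCA of Ateles and Urocyon is the node subtending (((Xenopus,(Urocyon,Salmo)),((Felis,Ambystoma),Culex)),(Saccharomyces,Ateles)).
From Ateles up to that node: 2 branches. From Urocyon up to the same node: 4 branches. Total: 2 + 4 = 6.

6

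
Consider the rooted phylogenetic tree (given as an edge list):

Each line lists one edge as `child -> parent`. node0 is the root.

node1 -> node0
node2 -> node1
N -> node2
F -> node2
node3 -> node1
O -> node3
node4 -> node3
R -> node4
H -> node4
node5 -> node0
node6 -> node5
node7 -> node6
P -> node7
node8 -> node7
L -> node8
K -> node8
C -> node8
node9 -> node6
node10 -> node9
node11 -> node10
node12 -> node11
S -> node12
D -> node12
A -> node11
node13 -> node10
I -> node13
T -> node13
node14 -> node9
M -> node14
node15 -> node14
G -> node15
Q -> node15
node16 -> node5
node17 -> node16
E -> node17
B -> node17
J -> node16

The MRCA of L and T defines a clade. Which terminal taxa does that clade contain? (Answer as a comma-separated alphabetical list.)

Tracing L: it sits inside (L,K,C).
Tracing T: it sits inside (I,T).
The smallest clade enclosing both is ((P,(L,K,C)),((((S,D),A),(I,T)),(M,(G,Q)))); the answer is its 12 terminal taxa in alphabetical order.

A, C, D, G, I, K, L, M, P, Q, S, T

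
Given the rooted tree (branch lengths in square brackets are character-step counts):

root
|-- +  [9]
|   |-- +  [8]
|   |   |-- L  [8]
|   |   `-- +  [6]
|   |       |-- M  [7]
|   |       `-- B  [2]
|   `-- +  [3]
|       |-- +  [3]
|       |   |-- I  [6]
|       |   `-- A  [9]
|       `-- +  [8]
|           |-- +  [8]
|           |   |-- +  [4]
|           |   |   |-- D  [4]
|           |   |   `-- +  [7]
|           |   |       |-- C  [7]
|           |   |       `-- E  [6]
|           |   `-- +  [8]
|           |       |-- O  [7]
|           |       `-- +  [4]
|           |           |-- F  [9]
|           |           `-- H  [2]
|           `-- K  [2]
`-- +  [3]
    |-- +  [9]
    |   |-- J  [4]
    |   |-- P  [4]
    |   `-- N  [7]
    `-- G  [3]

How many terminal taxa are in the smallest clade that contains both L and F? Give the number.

The MRCA of L and F is the node subtending ((L,(M,B)),((I,A),(((D,(C,E)),(O,(F,H))),K))).
That clade contains 12 terminal taxa: A, B, C, D, E, F, H, I, K, L, M, O.

12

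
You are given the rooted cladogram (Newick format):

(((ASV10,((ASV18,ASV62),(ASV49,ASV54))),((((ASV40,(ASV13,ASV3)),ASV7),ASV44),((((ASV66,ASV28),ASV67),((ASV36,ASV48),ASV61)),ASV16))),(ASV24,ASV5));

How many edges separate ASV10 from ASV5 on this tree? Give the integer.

The MRCA of ASV10 and ASV5 is the root of the tree.
From ASV10 up to that node: 3 branches. From ASV5 up to the same node: 2 branches. Total: 3 + 2 = 5.

5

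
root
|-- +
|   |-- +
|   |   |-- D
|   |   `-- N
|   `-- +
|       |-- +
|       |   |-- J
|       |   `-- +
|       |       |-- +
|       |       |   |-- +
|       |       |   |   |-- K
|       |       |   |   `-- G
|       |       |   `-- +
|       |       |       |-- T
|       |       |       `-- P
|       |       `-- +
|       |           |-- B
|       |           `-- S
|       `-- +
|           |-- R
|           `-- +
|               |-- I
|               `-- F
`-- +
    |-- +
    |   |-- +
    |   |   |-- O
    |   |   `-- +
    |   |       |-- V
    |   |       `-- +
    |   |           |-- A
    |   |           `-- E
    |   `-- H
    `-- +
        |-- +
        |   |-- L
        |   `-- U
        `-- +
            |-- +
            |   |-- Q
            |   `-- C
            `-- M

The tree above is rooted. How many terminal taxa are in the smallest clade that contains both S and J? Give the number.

7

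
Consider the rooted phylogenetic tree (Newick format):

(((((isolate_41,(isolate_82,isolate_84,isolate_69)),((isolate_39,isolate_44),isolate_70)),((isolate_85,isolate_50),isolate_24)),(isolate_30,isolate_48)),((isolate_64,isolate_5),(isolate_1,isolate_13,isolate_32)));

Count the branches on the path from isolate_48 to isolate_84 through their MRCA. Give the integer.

The MRCA of isolate_48 and isolate_84 is the node subtending ((((isolate_41,(isolate_82,isolate_84,isolate_69)),((isolate_39,isolate_44),isolate_70)),((isolate_85,isolate_50),isolate_24)),(isolate_30,isolate_48)).
From isolate_48 up to that node: 2 branches. From isolate_84 up to the same node: 5 branches. Total: 2 + 5 = 7.

7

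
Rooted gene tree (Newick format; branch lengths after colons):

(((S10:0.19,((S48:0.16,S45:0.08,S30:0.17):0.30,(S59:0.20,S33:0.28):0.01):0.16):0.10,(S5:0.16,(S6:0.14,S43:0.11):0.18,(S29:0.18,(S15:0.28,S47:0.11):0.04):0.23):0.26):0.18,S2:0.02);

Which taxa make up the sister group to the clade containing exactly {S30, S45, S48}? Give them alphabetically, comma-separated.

The clade containing exactly {S30, S45, S48} attaches to the tree at the node subtending ((S48,S45,S30),(S59,S33)).
The other lineage descending from that same node — the sister group — is (S59,S33); its 2 tips in alphabetical order are the answer.

S33, S59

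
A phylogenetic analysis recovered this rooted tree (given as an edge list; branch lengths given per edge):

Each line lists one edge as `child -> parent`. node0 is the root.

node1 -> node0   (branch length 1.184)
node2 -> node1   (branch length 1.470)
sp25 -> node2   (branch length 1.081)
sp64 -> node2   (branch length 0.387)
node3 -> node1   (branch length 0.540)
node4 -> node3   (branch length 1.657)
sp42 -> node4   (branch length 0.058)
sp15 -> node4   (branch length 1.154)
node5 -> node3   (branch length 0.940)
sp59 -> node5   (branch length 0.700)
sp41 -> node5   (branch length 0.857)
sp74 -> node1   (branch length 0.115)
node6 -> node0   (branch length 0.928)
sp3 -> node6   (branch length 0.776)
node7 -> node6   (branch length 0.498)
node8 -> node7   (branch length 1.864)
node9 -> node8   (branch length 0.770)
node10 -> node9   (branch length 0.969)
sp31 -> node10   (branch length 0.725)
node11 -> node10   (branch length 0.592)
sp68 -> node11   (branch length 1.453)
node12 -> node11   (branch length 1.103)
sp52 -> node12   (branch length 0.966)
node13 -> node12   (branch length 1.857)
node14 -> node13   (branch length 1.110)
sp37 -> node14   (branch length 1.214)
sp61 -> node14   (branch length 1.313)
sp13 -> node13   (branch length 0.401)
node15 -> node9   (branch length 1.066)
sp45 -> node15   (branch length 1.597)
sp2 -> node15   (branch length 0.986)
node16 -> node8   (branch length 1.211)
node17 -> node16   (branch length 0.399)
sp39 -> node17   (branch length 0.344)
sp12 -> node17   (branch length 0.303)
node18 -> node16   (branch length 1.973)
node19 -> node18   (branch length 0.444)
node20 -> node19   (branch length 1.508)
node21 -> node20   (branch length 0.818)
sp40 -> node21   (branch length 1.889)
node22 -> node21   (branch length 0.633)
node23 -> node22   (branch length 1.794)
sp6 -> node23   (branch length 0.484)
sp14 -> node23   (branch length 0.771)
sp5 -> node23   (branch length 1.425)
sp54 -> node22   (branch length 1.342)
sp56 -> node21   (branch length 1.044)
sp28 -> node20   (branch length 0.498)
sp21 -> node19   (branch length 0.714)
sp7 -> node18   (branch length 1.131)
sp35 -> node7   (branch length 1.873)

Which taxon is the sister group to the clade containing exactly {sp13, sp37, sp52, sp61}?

sp68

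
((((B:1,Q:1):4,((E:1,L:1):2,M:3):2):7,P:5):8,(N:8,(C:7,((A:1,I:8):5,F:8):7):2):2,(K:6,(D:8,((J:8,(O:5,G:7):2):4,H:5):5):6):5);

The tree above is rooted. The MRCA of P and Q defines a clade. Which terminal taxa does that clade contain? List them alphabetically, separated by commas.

B, E, L, M, P, Q

Tracing P: it sits inside (((B,Q),((E,L),M)),P).
Tracing Q: it sits inside (B,Q).
The smallest clade enclosing both is (((B,Q),((E,L),M)),P); the answer is its 6 terminal taxa in alphabetical order.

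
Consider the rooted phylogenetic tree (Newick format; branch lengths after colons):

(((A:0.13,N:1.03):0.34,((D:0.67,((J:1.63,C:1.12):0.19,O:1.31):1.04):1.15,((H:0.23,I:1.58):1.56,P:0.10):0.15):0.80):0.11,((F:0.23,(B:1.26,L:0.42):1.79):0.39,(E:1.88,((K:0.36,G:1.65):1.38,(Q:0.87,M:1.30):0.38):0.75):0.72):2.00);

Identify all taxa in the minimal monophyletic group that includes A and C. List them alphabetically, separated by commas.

Tracing A: it sits inside (A,N).
Tracing C: it sits inside (J,C).
The smallest clade enclosing both is ((A,N),((D,((J,C),O)),((H,I),P))); the answer is its 9 terminal taxa in alphabetical order.

A, C, D, H, I, J, N, O, P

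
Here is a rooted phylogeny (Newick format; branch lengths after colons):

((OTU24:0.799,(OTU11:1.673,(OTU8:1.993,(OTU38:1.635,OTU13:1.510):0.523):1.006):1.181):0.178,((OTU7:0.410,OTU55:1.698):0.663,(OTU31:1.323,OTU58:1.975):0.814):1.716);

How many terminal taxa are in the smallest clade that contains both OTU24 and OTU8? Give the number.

The MRCA of OTU24 and OTU8 is the node subtending (OTU24,(OTU11,(OTU8,(OTU38,OTU13)))).
That clade contains 5 terminal taxa: OTU11, OTU13, OTU24, OTU38, OTU8.

5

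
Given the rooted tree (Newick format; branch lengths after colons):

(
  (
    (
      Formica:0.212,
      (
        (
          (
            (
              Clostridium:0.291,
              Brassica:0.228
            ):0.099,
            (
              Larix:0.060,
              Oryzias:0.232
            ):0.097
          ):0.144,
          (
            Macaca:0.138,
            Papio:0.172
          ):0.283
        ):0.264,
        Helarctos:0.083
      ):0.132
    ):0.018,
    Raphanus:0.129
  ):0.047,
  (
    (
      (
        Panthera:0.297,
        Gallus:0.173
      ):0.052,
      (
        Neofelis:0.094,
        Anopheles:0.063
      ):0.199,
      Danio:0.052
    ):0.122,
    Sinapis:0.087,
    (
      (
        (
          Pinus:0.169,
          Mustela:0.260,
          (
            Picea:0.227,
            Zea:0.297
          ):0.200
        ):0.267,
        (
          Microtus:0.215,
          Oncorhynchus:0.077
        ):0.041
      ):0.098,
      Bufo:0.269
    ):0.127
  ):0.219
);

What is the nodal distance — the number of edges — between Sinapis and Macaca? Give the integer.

8

The MRCA of Sinapis and Macaca is the root of the tree.
From Sinapis up to that node: 2 branches. From Macaca up to the same node: 6 branches. Total: 2 + 6 = 8.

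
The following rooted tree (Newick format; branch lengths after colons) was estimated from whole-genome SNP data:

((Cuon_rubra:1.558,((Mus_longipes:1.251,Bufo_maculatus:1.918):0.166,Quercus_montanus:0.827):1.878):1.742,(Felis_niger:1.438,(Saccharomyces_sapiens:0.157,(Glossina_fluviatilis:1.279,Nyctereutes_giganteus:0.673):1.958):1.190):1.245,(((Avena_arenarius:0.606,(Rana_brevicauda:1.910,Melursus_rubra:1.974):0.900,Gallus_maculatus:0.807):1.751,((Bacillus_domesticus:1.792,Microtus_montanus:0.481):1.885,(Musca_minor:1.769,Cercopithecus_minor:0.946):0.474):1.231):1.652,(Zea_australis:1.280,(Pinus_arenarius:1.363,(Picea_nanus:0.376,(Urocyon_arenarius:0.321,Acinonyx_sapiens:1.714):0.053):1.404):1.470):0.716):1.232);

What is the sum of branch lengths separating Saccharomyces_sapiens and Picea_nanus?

The path runs Saccharomyces_sapiens → … → MRCA → … → Picea_nanus; the MRCA is the root of the tree.
Branch lengths along that path: 0.157 + 1.190 + 1.245 + 1.232 + 0.716 + 1.470 + 1.404 + 0.376 = 7.790.

7.790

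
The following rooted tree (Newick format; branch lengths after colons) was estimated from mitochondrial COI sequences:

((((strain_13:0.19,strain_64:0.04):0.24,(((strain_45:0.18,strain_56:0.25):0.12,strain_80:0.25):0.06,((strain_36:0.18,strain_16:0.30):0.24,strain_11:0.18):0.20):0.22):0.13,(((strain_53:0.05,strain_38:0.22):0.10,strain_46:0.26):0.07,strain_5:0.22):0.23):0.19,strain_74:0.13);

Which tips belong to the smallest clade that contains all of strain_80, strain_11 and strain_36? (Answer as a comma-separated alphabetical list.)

Tracing strain_80: it sits inside ((strain_45,strain_56),strain_80).
Tracing strain_11: it sits inside ((strain_36,strain_16),strain_11).
Tracing strain_36: it sits inside (strain_36,strain_16).
The smallest clade enclosing all 3 is (((strain_45,strain_56),strain_80),((strain_36,strain_16),strain_11)); the answer is its 6 terminal taxa in alphabetical order.

strain_11, strain_16, strain_36, strain_45, strain_56, strain_80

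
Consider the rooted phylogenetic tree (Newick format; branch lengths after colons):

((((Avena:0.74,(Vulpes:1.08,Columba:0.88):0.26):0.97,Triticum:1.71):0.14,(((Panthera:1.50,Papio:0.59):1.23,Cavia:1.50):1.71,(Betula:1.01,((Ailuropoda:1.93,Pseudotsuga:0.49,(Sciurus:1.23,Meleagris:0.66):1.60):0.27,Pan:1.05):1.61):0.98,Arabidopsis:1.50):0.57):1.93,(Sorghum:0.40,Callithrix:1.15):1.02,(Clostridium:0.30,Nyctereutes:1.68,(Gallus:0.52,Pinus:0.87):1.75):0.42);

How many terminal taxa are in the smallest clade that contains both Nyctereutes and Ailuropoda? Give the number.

20

The MRCA of Nyctereutes and Ailuropoda is the root, so the clade is the entire tree.
That clade contains 20 terminal taxa: Ailuropoda, Arabidopsis, Avena, Betula, Callithrix, Cavia, Clostridium, Columba, Gallus, Meleagris, Nyctereutes, Pan, Panthera, Papio, Pinus, Pseudotsuga, Sciurus, Sorghum, Triticum, Vulpes.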